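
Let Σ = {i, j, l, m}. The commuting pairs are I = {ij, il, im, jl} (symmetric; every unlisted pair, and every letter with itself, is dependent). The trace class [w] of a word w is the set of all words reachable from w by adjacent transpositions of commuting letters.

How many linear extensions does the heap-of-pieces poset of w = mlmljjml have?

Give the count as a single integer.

3

#0=m has no predecessor
#1=l depends on [0:m]
#2=m depends on [1:l]
#3=l depends on [2:m]
#4=j depends on [2:m]
#5=j depends on [4:j]
#6=m depends on [3:l, 5:j]
#7=l depends on [6:m]
sources: [0:m]
N(rest) = Σ N(rest − s) over sources s of rest; N(one piece) = 1:
  size 1 → [7]=1
  size 2 → [6,7]=1
  size 3 → [3,6,7]=1  [5,6,7]=1
  size 4 → [3,5,6,7]=2  [4,5,6,7]=1
  size 5 → [3,4,5,6,7]=3
  size 6 → [2,3,4,5,6,7]=3
  first=0(m) contributes 3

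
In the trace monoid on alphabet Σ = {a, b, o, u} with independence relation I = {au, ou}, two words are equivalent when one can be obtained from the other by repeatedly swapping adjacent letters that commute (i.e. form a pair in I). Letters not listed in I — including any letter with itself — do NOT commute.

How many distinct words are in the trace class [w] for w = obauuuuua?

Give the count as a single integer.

#0=o has no predecessor
#1=b depends on [0:o]
#2=a depends on [1:b]
#3=u depends on [1:b]
#4=u depends on [3:u]
#5=u depends on [4:u]
#6=u depends on [5:u]
#7=u depends on [6:u]
#8=a depends on [2:a]
sources: [0:o]
N(rest) = Σ N(rest − s) over sources s of rest; N(one piece) = 1:
  size 1 → [7]=1  [8]=1
  size 2 → [2,8]=1  [6,7]=1  [7,8]=2
  size 3 → [2,7,8]=3  [5,6,7]=1  [6,7,8]=3
  size 4 → [2,6,7,8]=6  [4,5,6,7]=1  [5,6,7,8]=4
  size 5 → [2,5,6,7,8]=10  [3,4,5,6,7]=1  [4,5,6,7,8]=5
  size 6 → [2,4,5,6,7,8]=15  [3,4,5,6,7,8]=6
  size 7 → [2,3,4,5,6,7,8]=21
  first=0(o) contributes 21

21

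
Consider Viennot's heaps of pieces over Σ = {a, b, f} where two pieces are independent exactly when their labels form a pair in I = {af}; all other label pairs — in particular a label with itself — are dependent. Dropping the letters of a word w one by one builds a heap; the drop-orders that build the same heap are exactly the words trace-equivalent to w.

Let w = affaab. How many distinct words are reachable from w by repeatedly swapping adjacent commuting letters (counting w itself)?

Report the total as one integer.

10

drop 0:a onto floor
drop 1:f onto floor
drop 2:f onto {1:f}
drop 3:a onto {0:a}
drop 4:a onto {3:a}
drop 5:b onto {2:f, 4:a}
ground layer = {0:a, 1:f}
drop-orders for the pieces not yet dropped (sum over which currently-grounded one goes next):
  1 to go: {5} 1
  2 to go: {2,5} 1  {4,5} 1
  3 to go: {1,2,5} 1  {2,4,5} 2  {3,4,5} 1
  4 to go: {0,3,4,5} 1  {1,2,4,5} 3  {2,3,4,5} 3
  if 0:a drops first: 6 orders
  if 1:f drops first: 4 orders
heap linearizations: 10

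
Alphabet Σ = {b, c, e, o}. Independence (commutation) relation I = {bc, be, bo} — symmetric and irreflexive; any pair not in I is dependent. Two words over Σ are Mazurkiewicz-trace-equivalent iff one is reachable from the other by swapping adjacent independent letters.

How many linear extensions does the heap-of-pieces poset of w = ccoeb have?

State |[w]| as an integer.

5

#0=c has no predecessor
#1=c depends on [0:c]
#2=o depends on [1:c]
#3=e depends on [2:o]
#4=b has no predecessor
sources: [0:c, 4:b]
N(rest) = Σ N(rest − s) over sources s of rest; N(one piece) = 1:
  size 1 → [3]=1  [4]=1
  size 2 → [2,3]=1  [3,4]=2
  size 3 → [1,2,3]=1  [2,3,4]=3
  first=0(c) contributes 4
  first=4(b) contributes 1
|[w]| = 5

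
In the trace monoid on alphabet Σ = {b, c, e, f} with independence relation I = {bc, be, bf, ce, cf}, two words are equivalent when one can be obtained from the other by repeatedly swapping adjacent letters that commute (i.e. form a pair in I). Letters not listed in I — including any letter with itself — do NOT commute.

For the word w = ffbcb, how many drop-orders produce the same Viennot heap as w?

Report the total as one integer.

30

piece 0:f — minimal
piece 1:f rests on {0:f}
piece 2:b — minimal
piece 3:c — minimal
piece 4:b rests on {2:b}
minimal pieces: {0:f, 2:b, 3:c}
ways to finish when only these pieces remain (= sum over removing one remaining piece with nothing left below it):
  1 left: {1}→1  {3}→1  {4}→1
  2 left: {0,1}→1  {1,3}→2  {1,4}→2  {2,4}→1  {3,4}→2
  3 left: {0,1,3}→3  {0,1,4}→3  {1,2,4}→3  {1,3,4}→6  {2,3,4}→3
  placing 0:f first → 12 extensions
  placing 2:b first → 12 extensions
  placing 3:c first → 6 extensions
total linear extensions = 30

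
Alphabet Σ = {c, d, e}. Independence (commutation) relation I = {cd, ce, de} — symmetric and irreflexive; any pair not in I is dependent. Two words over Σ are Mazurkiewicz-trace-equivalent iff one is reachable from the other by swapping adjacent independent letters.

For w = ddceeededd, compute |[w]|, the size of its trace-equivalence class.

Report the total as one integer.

piece 0:d — minimal
piece 1:d rests on {0:d}
piece 2:c — minimal
piece 3:e — minimal
piece 4:e rests on {3:e}
piece 5:e rests on {4:e}
piece 6:d rests on {1:d}
piece 7:e rests on {5:e}
piece 8:d rests on {6:d}
piece 9:d rests on {8:d}
minimal pieces: {0:d, 2:c, 3:e}
ways to finish when only these pieces remain (= sum over removing one remaining piece with nothing left below it):
  1 left: {2}→1  {7}→1  {9}→1
  2 left: {2,7}→2  {2,9}→2  {5,7}→1  {7,9}→2  {8,9}→1
  3 left: {2,5,7}→3  {2,7,9}→6  {2,8,9}→3  {4,5,7}→1  {5,7,9}→3  {6,8,9}→1  {7,8,9}→3
  4 left: {1,6,8,9}→1  {2,4,5,7}→4  {2,5,7,9}→12  {2,6,8,9}→4  {2,7,8,9}→12  {3,4,5,7}→1  {4,5,7,9}→4  {5,7,8,9}→6  {6,7,8,9}→4
  5 left: {0,1,6,8,9}→1  {1,2,6,8,9}→5  {1,6,7,8,9}→5  {2,3,4,5,7}→5  {2,4,5,7,9}→20  {2,5,7,8,9}→30  {2,6,7,8,9}→20  {3,4,5,7,9}→5  {4,5,7,8,9}→10  {5,6,7,8,9}→10
  6 left: {0,1,2,6,8,9}→6  {0,1,6,7,8,9}→6  {1,2,6,7,8,9}→30  {1,5,6,7,8,9}→15  {2,3,4,5,7,9}→30  {2,4,5,7,8,9}→60  {2,5,6,7,8,9}→60  {3,4,5,7,8,9}→15  {4,5,6,7,8,9}→20
  7 left: {0,1,2,6,7,8,9}→42  {0,1,5,6,7,8,9}→21  {1,2,5,6,7,8,9}→105  {1,4,5,6,7,8,9}→35  {2,3,4,5,7,8,9}→105  {2,4,5,6,7,8,9}→140  {3,4,5,6,7,8,9}→35
  8 left: {0,1,2,5,6,7,8,9}→168  {0,1,4,5,6,7,8,9}→56  {1,2,4,5,6,7,8,9}→280  {1,3,4,5,6,7,8,9}→70  {2,3,4,5,6,7,8,9}→280
  placing 0:d first → 630 extensions
  placing 2:c first → 126 extensions
  placing 3:e first → 504 extensions
total linear extensions = 1260

1260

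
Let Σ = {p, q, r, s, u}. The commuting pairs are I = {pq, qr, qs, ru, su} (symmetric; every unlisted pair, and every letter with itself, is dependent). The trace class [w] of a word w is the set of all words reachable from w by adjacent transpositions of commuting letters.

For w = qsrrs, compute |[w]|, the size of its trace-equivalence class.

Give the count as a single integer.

piece 0:q — minimal
piece 1:s — minimal
piece 2:r rests on {1:s}
piece 3:r rests on {2:r}
piece 4:s rests on {3:r}
minimal pieces: {0:q, 1:s}
ways to finish when only these pieces remain (= sum over removing one remaining piece with nothing left below it):
  1 left: {0}→1  {4}→1
  2 left: {0,4}→2  {3,4}→1
  3 left: {0,3,4}→3  {2,3,4}→1
  placing 0:q first → 1 extensions
  placing 1:s first → 4 extensions
total linear extensions = 5

5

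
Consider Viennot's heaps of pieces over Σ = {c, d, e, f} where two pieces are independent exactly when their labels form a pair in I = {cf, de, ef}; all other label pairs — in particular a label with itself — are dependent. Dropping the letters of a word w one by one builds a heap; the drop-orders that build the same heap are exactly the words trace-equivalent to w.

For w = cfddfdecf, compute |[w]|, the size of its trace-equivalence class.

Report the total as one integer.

24

0(c) covers ∅
1(f) covers ∅
2(d) covers 0:c, 1:f
3(d) covers 2:d
4(f) covers 3:d
5(d) covers 4:f
6(e) covers 0:c
7(c) covers 5:d, 6:e
8(f) covers 5:d
floor of heap: 0:c, 1:f
completions by unplaced set U, small U first (add the entries for U minus each lowest piece of U):
  |U|=1: {7}:1  {8}:1
  |U|=2: {6,7}:1  {7,8}:2
  |U|=3: {5,7,8}:2  {6,7,8}:3
  |U|=4: {4,5,7,8}:2  {5,6,7,8}:5
  |U|=5: {3,4,5,7,8}:2  {4,5,6,7,8}:7
  |U|=6: {2,3,4,5,7,8}:2  {3,4,5,6,7,8}:9
  |U|=7: {1,2,3,4,5,7,8}:2  {2,3,4,5,6,7,8}:11
  start at 0(c): 13
  start at 1(f): 11
sum over floor = 24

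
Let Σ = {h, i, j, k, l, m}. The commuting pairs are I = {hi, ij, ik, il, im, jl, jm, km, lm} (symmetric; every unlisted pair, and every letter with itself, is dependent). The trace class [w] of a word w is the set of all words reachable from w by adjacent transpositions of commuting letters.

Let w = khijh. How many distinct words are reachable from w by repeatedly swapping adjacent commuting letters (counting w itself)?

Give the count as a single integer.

0(k) covers ∅
1(h) covers 0:k
2(i) covers ∅
3(j) covers 1:h
4(h) covers 3:j
floor of heap: 0:k, 2:i
completions by unplaced set U, small U first (add the entries for U minus each lowest piece of U):
  |U|=1: {2}:1  {4}:1
  |U|=2: {2,4}:2  {3,4}:1
  |U|=3: {1,3,4}:1  {2,3,4}:3
  start at 0(k): 4
  start at 2(i): 1
sum over floor = 5

5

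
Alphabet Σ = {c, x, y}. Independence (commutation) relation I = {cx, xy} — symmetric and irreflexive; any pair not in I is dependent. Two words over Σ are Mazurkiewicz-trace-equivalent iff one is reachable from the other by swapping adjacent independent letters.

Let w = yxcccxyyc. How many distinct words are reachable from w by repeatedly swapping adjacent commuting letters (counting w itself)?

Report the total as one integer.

0(y) covers ∅
1(x) covers ∅
2(c) covers 0:y
3(c) covers 2:c
4(c) covers 3:c
5(x) covers 1:x
6(y) covers 4:c
7(y) covers 6:y
8(c) covers 7:y
floor of heap: 0:y, 1:x
completions by unplaced set U, small U first (add the entries for U minus each lowest piece of U):
  |U|=1: {5}:1  {8}:1
  |U|=2: {1,5}:1  {5,8}:2  {7,8}:1
  |U|=3: {1,5,8}:3  {5,7,8}:3  {6,7,8}:1
  |U|=4: {1,5,7,8}:6  {4,6,7,8}:1  {5,6,7,8}:4
  |U|=5: {1,5,6,7,8}:10  {3,4,6,7,8}:1  {4,5,6,7,8}:5
  |U|=6: {1,4,5,6,7,8}:15  {2,3,4,6,7,8}:1  {3,4,5,6,7,8}:6
  |U|=7: {0,2,3,4,6,7,8}:1  {1,3,4,5,6,7,8}:21  {2,3,4,5,6,7,8}:7
  start at 0(y): 28
  start at 1(x): 8
sum over floor = 36

36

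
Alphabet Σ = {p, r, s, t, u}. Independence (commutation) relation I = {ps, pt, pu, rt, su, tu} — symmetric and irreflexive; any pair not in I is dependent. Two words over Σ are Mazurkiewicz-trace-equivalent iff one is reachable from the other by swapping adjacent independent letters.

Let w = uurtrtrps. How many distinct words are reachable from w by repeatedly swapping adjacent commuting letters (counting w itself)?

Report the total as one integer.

49

0(u) covers ∅
1(u) covers 0:u
2(r) covers 1:u
3(t) covers ∅
4(r) covers 2:r
5(t) covers 3:t
6(r) covers 4:r
7(p) covers 6:r
8(s) covers 5:t, 6:r
floor of heap: 0:u, 3:t
completions by unplaced set U, small U first (add the entries for U minus each lowest piece of U):
  |U|=1: {7}:1  {8}:1
  |U|=2: {5,8}:1  {7,8}:2
  |U|=3: {3,5,8}:1  {5,7,8}:3  {6,7,8}:2
  |U|=4: {3,5,7,8}:4  {4,6,7,8}:2  {5,6,7,8}:5
  |U|=5: {2,4,6,7,8}:2  {3,5,6,7,8}:9  {4,5,6,7,8}:7
  |U|=6: {1,2,4,6,7,8}:2  {2,4,5,6,7,8}:9  {3,4,5,6,7,8}:16
  |U|=7: {0,1,2,4,6,7,8}:2  {1,2,4,5,6,7,8}:11  {2,3,4,5,6,7,8}:25
  start at 0(u): 36
  start at 3(t): 13
sum over floor = 49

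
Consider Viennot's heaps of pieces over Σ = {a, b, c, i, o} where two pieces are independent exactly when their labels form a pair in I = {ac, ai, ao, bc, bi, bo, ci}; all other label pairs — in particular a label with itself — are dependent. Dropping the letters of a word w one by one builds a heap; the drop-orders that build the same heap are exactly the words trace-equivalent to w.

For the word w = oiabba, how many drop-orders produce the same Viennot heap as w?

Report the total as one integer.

15

#0=o has no predecessor
#1=i depends on [0:o]
#2=a has no predecessor
#3=b depends on [2:a]
#4=b depends on [3:b]
#5=a depends on [4:b]
sources: [0:o, 2:a]
N(rest) = Σ N(rest − s) over sources s of rest; N(one piece) = 1:
  size 1 → [1]=1  [5]=1
  size 2 → [0,1]=1  [1,5]=2  [4,5]=1
  size 3 → [0,1,5]=3  [1,4,5]=3  [3,4,5]=1
  size 4 → [0,1,4,5]=6  [1,3,4,5]=4  [2,3,4,5]=1
  first=0(o) contributes 5
  first=2(a) contributes 10
|[w]| = 15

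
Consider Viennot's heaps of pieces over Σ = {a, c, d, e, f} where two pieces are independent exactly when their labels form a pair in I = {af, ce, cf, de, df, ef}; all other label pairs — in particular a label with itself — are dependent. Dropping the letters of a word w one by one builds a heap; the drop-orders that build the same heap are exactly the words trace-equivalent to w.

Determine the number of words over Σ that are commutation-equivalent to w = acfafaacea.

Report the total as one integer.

0(a) covers ∅
1(c) covers 0:a
2(f) covers ∅
3(a) covers 1:c
4(f) covers 2:f
5(a) covers 3:a
6(a) covers 5:a
7(c) covers 6:a
8(e) covers 6:a
9(a) covers 7:c, 8:e
floor of heap: 0:a, 2:f
completions by unplaced set U, small U first (add the entries for U minus each lowest piece of U):
  |U|=1: {4}:1  {9}:1
  |U|=2: {2,4}:1  {4,9}:2  {7,9}:1  {8,9}:1
  |U|=3: {2,4,9}:3  {4,7,9}:3  {4,8,9}:3  {7,8,9}:2
  |U|=4: {2,4,7,9}:6  {2,4,8,9}:6  {4,7,8,9}:8  {6,7,8,9}:2
  |U|=5: {2,4,7,8,9}:20  {4,6,7,8,9}:10  {5,6,7,8,9}:2
  |U|=6: {2,4,6,7,8,9}:30  {3,5,6,7,8,9}:2  {4,5,6,7,8,9}:12
  |U|=7: {1,3,5,6,7,8,9}:2  {2,4,5,6,7,8,9}:42  {3,4,5,6,7,8,9}:14
  |U|=8: {0,1,3,5,6,7,8,9}:2  {1,3,4,5,6,7,8,9}:16  {2,3,4,5,6,7,8,9}:56
  start at 0(a): 72
  start at 2(f): 18
sum over floor = 90

90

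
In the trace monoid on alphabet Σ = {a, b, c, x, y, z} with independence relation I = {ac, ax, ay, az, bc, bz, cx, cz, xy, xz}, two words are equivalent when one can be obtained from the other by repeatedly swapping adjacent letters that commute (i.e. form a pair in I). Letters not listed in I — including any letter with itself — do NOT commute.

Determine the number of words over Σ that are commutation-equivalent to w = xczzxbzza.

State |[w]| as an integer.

0(x) covers ∅
1(c) covers ∅
2(z) covers ∅
3(z) covers 2:z
4(x) covers 0:x
5(b) covers 4:x
6(z) covers 3:z
7(z) covers 6:z
8(a) covers 5:b
floor of heap: 0:x, 1:c, 2:z
completions by unplaced set U, small U first (add the entries for U minus each lowest piece of U):
  |U|=1: {1}:1  {7}:1  {8}:1
  |U|=2: {1,7}:2  {1,8}:2  {5,8}:1  {6,7}:1  {7,8}:2
  |U|=3: {1,5,8}:3  {1,6,7}:3  {1,7,8}:6  {3,6,7}:1  {4,5,8}:1  {5,7,8}:3  {6,7,8}:3
  |U|=4: {0,4,5,8}:1  {1,3,6,7}:4  {1,4,5,8}:4  {1,5,7,8}:12  {1,6,7,8}:12  {2,3,6,7}:1  {3,6,7,8}:4  {4,5,7,8}:4  {5,6,7,8}:6
  |U|=5: {0,1,4,5,8}:5  {0,4,5,7,8}:5  {1,2,3,6,7}:5  {1,3,6,7,8}:20  {1,4,5,7,8}:20  {1,5,6,7,8}:30  {2,3,6,7,8}:5  {3,5,6,7,8}:10  {4,5,6,7,8}:10
  |U|=6: {0,1,4,5,7,8}:30  {0,4,5,6,7,8}:15  {1,2,3,6,7,8}:30  {1,3,5,6,7,8}:60  {1,4,5,6,7,8}:60  {2,3,5,6,7,8}:15  {3,4,5,6,7,8}:20
  |U|=7: {0,1,4,5,6,7,8}:105  {0,3,4,5,6,7,8}:35  {1,2,3,5,6,7,8}:105  {1,3,4,5,6,7,8}:140  {2,3,4,5,6,7,8}:35
  start at 0(x): 280
  start at 1(c): 70
  start at 2(z): 280
sum over floor = 630

630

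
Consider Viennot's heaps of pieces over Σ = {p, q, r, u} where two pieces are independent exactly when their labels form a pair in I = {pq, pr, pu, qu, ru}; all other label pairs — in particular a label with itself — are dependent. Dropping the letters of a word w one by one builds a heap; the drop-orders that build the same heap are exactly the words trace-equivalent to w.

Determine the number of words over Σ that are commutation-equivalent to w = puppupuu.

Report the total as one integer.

70

#0=p has no predecessor
#1=u has no predecessor
#2=p depends on [0:p]
#3=p depends on [2:p]
#4=u depends on [1:u]
#5=p depends on [3:p]
#6=u depends on [4:u]
#7=u depends on [6:u]
sources: [0:p, 1:u]
N(rest) = Σ N(rest − s) over sources s of rest; N(one piece) = 1:
  size 1 → [5]=1  [7]=1
  size 2 → [3,5]=1  [5,7]=2  [6,7]=1
  size 3 → [2,3,5]=1  [3,5,7]=3  [4,6,7]=1  [5,6,7]=3
  size 4 → [0,2,3,5]=1  [1,4,6,7]=1  [2,3,5,7]=4  [3,5,6,7]=6  [4,5,6,7]=4
  size 5 → [0,2,3,5,7]=5  [1,4,5,6,7]=5  [2,3,5,6,7]=10  [3,4,5,6,7]=10
  size 6 → [0,2,3,5,6,7]=15  [1,3,4,5,6,7]=15  [2,3,4,5,6,7]=20
  first=0(p) contributes 35
  first=1(u) contributes 35
|[w]| = 70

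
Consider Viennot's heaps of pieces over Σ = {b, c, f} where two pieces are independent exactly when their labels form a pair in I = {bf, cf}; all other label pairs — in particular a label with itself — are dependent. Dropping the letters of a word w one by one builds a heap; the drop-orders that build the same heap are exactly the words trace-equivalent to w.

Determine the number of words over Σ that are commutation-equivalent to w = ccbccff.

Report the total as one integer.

21

piece 0:c — minimal
piece 1:c rests on {0:c}
piece 2:b rests on {1:c}
piece 3:c rests on {2:b}
piece 4:c rests on {3:c}
piece 5:f — minimal
piece 6:f rests on {5:f}
minimal pieces: {0:c, 5:f}
ways to finish when only these pieces remain (= sum over removing one remaining piece with nothing left below it):
  1 left: {4}→1  {6}→1
  2 left: {3,4}→1  {4,6}→2  {5,6}→1
  3 left: {2,3,4}→1  {3,4,6}→3  {4,5,6}→3
  4 left: {1,2,3,4}→1  {2,3,4,6}→4  {3,4,5,6}→6
  5 left: {0,1,2,3,4}→1  {1,2,3,4,6}→5  {2,3,4,5,6}→10
  placing 0:c first → 15 extensions
  placing 5:f first → 6 extensions
total linear extensions = 21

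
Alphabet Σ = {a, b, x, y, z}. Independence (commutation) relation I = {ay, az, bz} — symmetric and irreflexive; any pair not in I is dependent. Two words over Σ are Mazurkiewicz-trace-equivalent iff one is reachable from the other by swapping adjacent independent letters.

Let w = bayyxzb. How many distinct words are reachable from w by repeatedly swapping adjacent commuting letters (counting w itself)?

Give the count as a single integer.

piece 0:b — minimal
piece 1:a rests on {0:b}
piece 2:y rests on {0:b}
piece 3:y rests on {2:y}
piece 4:x rests on {1:a, 3:y}
piece 5:z rests on {4:x}
piece 6:b rests on {4:x}
minimal pieces: {0:b}
ways to finish when only these pieces remain (= sum over removing one remaining piece with nothing left below it):
  1 left: {5}→1  {6}→1
  2 left: {5,6}→2
  3 left: {4,5,6}→2
  4 left: {1,4,5,6}→2  {3,4,5,6}→2
  5 left: {1,3,4,5,6}→4  {2,3,4,5,6}→2
  placing 0:b first → 6 extensions

6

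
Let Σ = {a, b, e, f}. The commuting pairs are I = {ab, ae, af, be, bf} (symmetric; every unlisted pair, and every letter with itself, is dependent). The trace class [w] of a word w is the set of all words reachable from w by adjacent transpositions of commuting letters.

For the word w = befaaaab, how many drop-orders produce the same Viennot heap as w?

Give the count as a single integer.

420

#0=b has no predecessor
#1=e has no predecessor
#2=f depends on [1:e]
#3=a has no predecessor
#4=a depends on [3:a]
#5=a depends on [4:a]
#6=a depends on [5:a]
#7=b depends on [0:b]
sources: [0:b, 1:e, 3:a]
N(rest) = Σ N(rest − s) over sources s of rest; N(one piece) = 1:
  size 1 → [2]=1  [6]=1  [7]=1
  size 2 → [0,7]=1  [1,2]=1  [2,6]=2  [2,7]=2  [5,6]=1  [6,7]=2
  size 3 → [0,2,7]=3  [0,6,7]=3  [1,2,6]=3  [1,2,7]=3  [2,5,6]=3  [2,6,7]=6  [4,5,6]=1  [5,6,7]=3
  size 4 → [0,1,2,7]=6  [0,2,6,7]=12  [0,5,6,7]=6  [1,2,5,6]=6  [1,2,6,7]=12  [2,4,5,6]=4  [2,5,6,7]=12  [3,4,5,6]=1  [4,5,6,7]=4
  size 5 → [0,1,2,6,7]=30  [0,2,5,6,7]=30  [0,4,5,6,7]=10  [1,2,4,5,6]=10  [1,2,5,6,7]=30  [2,3,4,5,6]=5  [2,4,5,6,7]=20  [3,4,5,6,7]=5
  size 6 → [0,1,2,5,6,7]=90  [0,2,4,5,6,7]=60  [0,3,4,5,6,7]=15  [1,2,3,4,5,6]=15  [1,2,4,5,6,7]=60  [2,3,4,5,6,7]=30
  first=0(b) contributes 105
  first=1(e) contributes 105
  first=3(a) contributes 210
|[w]| = 420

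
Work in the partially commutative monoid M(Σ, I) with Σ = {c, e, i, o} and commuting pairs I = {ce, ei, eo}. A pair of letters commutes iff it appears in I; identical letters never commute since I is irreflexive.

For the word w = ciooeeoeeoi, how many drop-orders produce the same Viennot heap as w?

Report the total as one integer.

330

0(c) covers ∅
1(i) covers 0:c
2(o) covers 1:i
3(o) covers 2:o
4(e) covers ∅
5(e) covers 4:e
6(o) covers 3:o
7(e) covers 5:e
8(e) covers 7:e
9(o) covers 6:o
10(i) covers 9:o
floor of heap: 0:c, 4:e
completions by unplaced set U, small U first (add the entries for U minus each lowest piece of U):
  |U|=1: {8}:1  {10}:1
  |U|=2: {7,8}:1  {8,10}:2  {9,10}:1
  |U|=3: {5,7,8}:1  {6,9,10}:1  {7,8,10}:3  {8,9,10}:3
  |U|=4: {3,6,9,10}:1  {4,5,7,8}:1  {5,7,8,10}:4  {6,8,9,10}:4  {7,8,9,10}:6
  |U|=5: {2,3,6,9,10}:1  {3,6,8,9,10}:5  {4,5,7,8,10}:5  {5,7,8,9,10}:10  {6,7,8,9,10}:10
  |U|=6: {1,2,3,6,9,10}:1  {2,3,6,8,9,10}:6  {3,6,7,8,9,10}:15  {4,5,7,8,9,10}:15  {5,6,7,8,9,10}:20
  |U|=7: {0,1,2,3,6,9,10}:1  {1,2,3,6,8,9,10}:7  {2,3,6,7,8,9,10}:21  {3,5,6,7,8,9,10}:35  {4,5,6,7,8,9,10}:35
  |U|=8: {0,1,2,3,6,8,9,10}:8  {1,2,3,6,7,8,9,10}:28  {2,3,5,6,7,8,9,10}:56  {3,4,5,6,7,8,9,10}:70
  |U|=9: {0,1,2,3,6,7,8,9,10}:36  {1,2,3,5,6,7,8,9,10}:84  {2,3,4,5,6,7,8,9,10}:126
  start at 0(c): 210
  start at 4(e): 120
sum over floor = 330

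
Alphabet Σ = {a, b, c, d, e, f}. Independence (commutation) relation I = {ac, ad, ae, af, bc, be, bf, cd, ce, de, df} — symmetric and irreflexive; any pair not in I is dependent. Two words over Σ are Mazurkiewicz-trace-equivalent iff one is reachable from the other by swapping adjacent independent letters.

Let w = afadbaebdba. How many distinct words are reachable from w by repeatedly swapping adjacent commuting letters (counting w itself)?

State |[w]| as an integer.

165

#0=a has no predecessor
#1=f has no predecessor
#2=a depends on [0:a]
#3=d has no predecessor
#4=b depends on [2:a, 3:d]
#5=a depends on [4:b]
#6=e depends on [1:f]
#7=b depends on [5:a]
#8=d depends on [7:b]
#9=b depends on [8:d]
#10=a depends on [9:b]
sources: [0:a, 1:f, 3:d]
N(rest) = Σ N(rest − s) over sources s of rest; N(one piece) = 1:
  size 1 → [6]=1  [10]=1
  size 2 → [1,6]=1  [6,10]=2  [9,10]=1
  size 3 → [1,6,10]=3  [6,9,10]=3  [8,9,10]=1
  size 4 → [1,6,9,10]=6  [6,8,9,10]=4  [7,8,9,10]=1
  size 5 → [1,6,8,9,10]=10  [5,7,8,9,10]=1  [6,7,8,9,10]=5
  size 6 → [1,6,7,8,9,10]=15  [4,5,7,8,9,10]=1  [5,6,7,8,9,10]=6
  size 7 → [1,5,6,7,8,9,10]=21  [2,4,5,7,8,9,10]=1  [3,4,5,7,8,9,10]=1  [4,5,6,7,8,9,10]=7
  size 8 → [0,2,4,5,7,8,9,10]=1  [1,4,5,6,7,8,9,10]=28  [2,3,4,5,7,8,9,10]=2  [2,4,5,6,7,8,9,10]=8  [3,4,5,6,7,8,9,10]=8
  size 9 → [0,2,3,4,5,7,8,9,10]=3  [0,2,4,5,6,7,8,9,10]=9  [1,2,4,5,6,7,8,9,10]=36  [1,3,4,5,6,7,8,9,10]=36  [2,3,4,5,6,7,8,9,10]=18
  first=0(a) contributes 90
  first=1(f) contributes 30
  first=3(d) contributes 45
|[w]| = 165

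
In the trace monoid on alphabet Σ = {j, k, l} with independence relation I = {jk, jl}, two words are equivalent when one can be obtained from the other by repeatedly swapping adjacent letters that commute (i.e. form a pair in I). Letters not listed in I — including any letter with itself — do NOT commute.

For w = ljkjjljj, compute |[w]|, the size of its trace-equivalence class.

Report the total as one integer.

0(l) covers ∅
1(j) covers ∅
2(k) covers 0:l
3(j) covers 1:j
4(j) covers 3:j
5(l) covers 2:k
6(j) covers 4:j
7(j) covers 6:j
floor of heap: 0:l, 1:j
completions by unplaced set U, small U first (add the entries for U minus each lowest piece of U):
  |U|=1: {5}:1  {7}:1
  |U|=2: {2,5}:1  {5,7}:2  {6,7}:1
  |U|=3: {0,2,5}:1  {2,5,7}:3  {4,6,7}:1  {5,6,7}:3
  |U|=4: {0,2,5,7}:4  {2,5,6,7}:6  {3,4,6,7}:1  {4,5,6,7}:4
  |U|=5: {0,2,5,6,7}:10  {1,3,4,6,7}:1  {2,4,5,6,7}:10  {3,4,5,6,7}:5
  |U|=6: {0,2,4,5,6,7}:20  {1,3,4,5,6,7}:6  {2,3,4,5,6,7}:15
  start at 0(l): 21
  start at 1(j): 35
sum over floor = 56

56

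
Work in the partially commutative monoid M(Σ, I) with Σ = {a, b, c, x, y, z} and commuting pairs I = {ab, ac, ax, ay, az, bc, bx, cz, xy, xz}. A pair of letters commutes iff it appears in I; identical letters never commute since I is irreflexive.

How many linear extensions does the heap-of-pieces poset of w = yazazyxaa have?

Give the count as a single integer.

630

piece 0:y — minimal
piece 1:a — minimal
piece 2:z rests on {0:y}
piece 3:a rests on {1:a}
piece 4:z rests on {2:z}
piece 5:y rests on {4:z}
piece 6:x — minimal
piece 7:a rests on {3:a}
piece 8:a rests on {7:a}
minimal pieces: {0:y, 1:a, 6:x}
ways to finish when only these pieces remain (= sum over removing one remaining piece with nothing left below it):
  1 left: {5}→1  {6}→1  {8}→1
  2 left: {4,5}→1  {5,6}→2  {5,8}→2  {6,8}→2  {7,8}→1
  3 left: {2,4,5}→1  {3,7,8}→1  {4,5,6}→3  {4,5,8}→3  {5,6,8}→6  {5,7,8}→3  {6,7,8}→3
  4 left: {0,2,4,5}→1  {1,3,7,8}→1  {2,4,5,6}→4  {2,4,5,8}→4  {3,5,7,8}→4  {3,6,7,8}→4  {4,5,6,8}→12  {4,5,7,8}→6  {5,6,7,8}→12
  5 left: {0,2,4,5,6}→5  {0,2,4,5,8}→5  {1,3,5,7,8}→5  {1,3,6,7,8}→5  {2,4,5,6,8}→20  {2,4,5,7,8}→10  {3,4,5,7,8}→10  {3,5,6,7,8}→20  {4,5,6,7,8}→30
  6 left: {0,2,4,5,6,8}→30  {0,2,4,5,7,8}→15  {1,3,4,5,7,8}→15  {1,3,5,6,7,8}→30  {2,3,4,5,7,8}→20  {2,4,5,6,7,8}→60  {3,4,5,6,7,8}→60
  7 left: {0,2,3,4,5,7,8}→35  {0,2,4,5,6,7,8}→105  {1,2,3,4,5,7,8}→35  {1,3,4,5,6,7,8}→105  {2,3,4,5,6,7,8}→140
  placing 0:y first → 280 extensions
  placing 1:a first → 280 extensions
  placing 6:x first → 70 extensions
total linear extensions = 630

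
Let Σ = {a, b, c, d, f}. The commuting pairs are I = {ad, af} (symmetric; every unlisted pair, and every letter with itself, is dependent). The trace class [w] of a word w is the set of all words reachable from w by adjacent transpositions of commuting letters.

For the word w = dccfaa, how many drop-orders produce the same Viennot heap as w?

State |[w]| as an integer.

#0=d has no predecessor
#1=c depends on [0:d]
#2=c depends on [1:c]
#3=f depends on [2:c]
#4=a depends on [2:c]
#5=a depends on [4:a]
sources: [0:d]
N(rest) = Σ N(rest − s) over sources s of rest; N(one piece) = 1:
  size 1 → [3]=1  [5]=1
  size 2 → [3,5]=2  [4,5]=1
  size 3 → [3,4,5]=3
  size 4 → [2,3,4,5]=3
  first=0(d) contributes 3

3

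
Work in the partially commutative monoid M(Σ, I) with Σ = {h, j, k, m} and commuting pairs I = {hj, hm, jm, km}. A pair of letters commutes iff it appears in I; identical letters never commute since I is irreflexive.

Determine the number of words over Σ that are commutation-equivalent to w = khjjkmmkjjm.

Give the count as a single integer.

495

#0=k has no predecessor
#1=h depends on [0:k]
#2=j depends on [0:k]
#3=j depends on [2:j]
#4=k depends on [1:h, 3:j]
#5=m has no predecessor
#6=m depends on [5:m]
#7=k depends on [4:k]
#8=j depends on [7:k]
#9=j depends on [8:j]
#10=m depends on [6:m]
sources: [0:k, 5:m]
N(rest) = Σ N(rest − s) over sources s of rest; N(one piece) = 1:
  size 1 → [9]=1  [10]=1
  size 2 → [6,10]=1  [8,9]=1  [9,10]=2
  size 3 → [5,6,10]=1  [6,9,10]=3  [7,8,9]=1  [8,9,10]=3
  size 4 → [4,7,8,9]=1  [5,6,9,10]=4  [6,8,9,10]=6  [7,8,9,10]=4
  size 5 → [1,4,7,8,9]=1  [3,4,7,8,9]=1  [4,7,8,9,10]=5  [5,6,8,9,10]=10  [6,7,8,9,10]=10
  size 6 → [1,3,4,7,8,9]=2  [1,4,7,8,9,10]=6  [2,3,4,7,8,9]=1  [3,4,7,8,9,10]=6  [4,6,7,8,9,10]=15  [5,6,7,8,9,10]=20
  size 7 → [1,2,3,4,7,8,9]=3  [1,3,4,7,8,9,10]=14  [1,4,6,7,8,9,10]=21  [2,3,4,7,8,9,10]=7  [3,4,6,7,8,9,10]=21  [4,5,6,7,8,9,10]=35
  size 8 → [0,1,2,3,4,7,8,9]=3  [1,2,3,4,7,8,9,10]=24  [1,3,4,6,7,8,9,10]=56  [1,4,5,6,7,8,9,10]=56  [2,3,4,6,7,8,9,10]=28  [3,4,5,6,7,8,9,10]=56
  size 9 → [0,1,2,3,4,7,8,9,10]=27  [1,2,3,4,6,7,8,9,10]=108  [1,3,4,5,6,7,8,9,10]=168  [2,3,4,5,6,7,8,9,10]=84
  first=0(k) contributes 360
  first=5(m) contributes 135
|[w]| = 495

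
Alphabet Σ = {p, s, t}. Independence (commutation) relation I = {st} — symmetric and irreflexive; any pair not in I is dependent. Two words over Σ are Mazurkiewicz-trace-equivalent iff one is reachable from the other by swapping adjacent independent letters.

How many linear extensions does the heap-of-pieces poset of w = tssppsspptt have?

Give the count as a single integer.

drop 0:t onto floor
drop 1:s onto floor
drop 2:s onto {1:s}
drop 3:p onto {0:t, 2:s}
drop 4:p onto {3:p}
drop 5:s onto {4:p}
drop 6:s onto {5:s}
drop 7:p onto {6:s}
drop 8:p onto {7:p}
drop 9:t onto {8:p}
drop 10:t onto {9:t}
ground layer = {0:t, 1:s}
drop-orders for the pieces not yet dropped (sum over which currently-grounded one goes next):
  1 to go: {10} 1
  2 to go: {9,10} 1
  3 to go: {8,9,10} 1
  4 to go: {7,8,9,10} 1
  5 to go: {6,7,8,9,10} 1
  6 to go: {5,6,7,8,9,10} 1
  7 to go: {4,5,6,7,8,9,10} 1
  8 to go: {3,4,5,6,7,8,9,10} 1
  9 to go: {0,3,4,5,6,7,8,9,10} 1  {2,3,4,5,6,7,8,9,10} 1
  if 0:t drops first: 1 orders
  if 1:s drops first: 2 orders
heap linearizations: 3

3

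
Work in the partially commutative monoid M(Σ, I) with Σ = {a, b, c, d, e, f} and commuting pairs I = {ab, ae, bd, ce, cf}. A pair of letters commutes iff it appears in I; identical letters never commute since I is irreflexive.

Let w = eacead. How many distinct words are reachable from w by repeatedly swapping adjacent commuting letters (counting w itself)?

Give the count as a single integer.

10

piece 0:e — minimal
piece 1:a — minimal
piece 2:c rests on {1:a}
piece 3:e rests on {0:e}
piece 4:a rests on {2:c}
piece 5:d rests on {3:e, 4:a}
minimal pieces: {0:e, 1:a}
ways to finish when only these pieces remain (= sum over removing one remaining piece with nothing left below it):
  1 left: {5}→1
  2 left: {3,5}→1  {4,5}→1
  3 left: {0,3,5}→1  {2,4,5}→1  {3,4,5}→2
  4 left: {0,3,4,5}→3  {1,2,4,5}→1  {2,3,4,5}→3
  placing 0:e first → 4 extensions
  placing 1:a first → 6 extensions
total linear extensions = 10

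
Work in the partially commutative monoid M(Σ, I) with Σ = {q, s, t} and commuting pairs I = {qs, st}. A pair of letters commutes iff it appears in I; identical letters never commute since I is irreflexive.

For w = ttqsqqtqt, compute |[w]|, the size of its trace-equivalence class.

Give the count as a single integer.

9

#0=t has no predecessor
#1=t depends on [0:t]
#2=q depends on [1:t]
#3=s has no predecessor
#4=q depends on [2:q]
#5=q depends on [4:q]
#6=t depends on [5:q]
#7=q depends on [6:t]
#8=t depends on [7:q]
sources: [0:t, 3:s]
N(rest) = Σ N(rest − s) over sources s of rest; N(one piece) = 1:
  size 1 → [3]=1  [8]=1
  size 2 → [3,8]=2  [7,8]=1
  size 3 → [3,7,8]=3  [6,7,8]=1
  size 4 → [3,6,7,8]=4  [5,6,7,8]=1
  size 5 → [3,5,6,7,8]=5  [4,5,6,7,8]=1
  size 6 → [2,4,5,6,7,8]=1  [3,4,5,6,7,8]=6
  size 7 → [1,2,4,5,6,7,8]=1  [2,3,4,5,6,7,8]=7
  first=0(t) contributes 8
  first=3(s) contributes 1
|[w]| = 9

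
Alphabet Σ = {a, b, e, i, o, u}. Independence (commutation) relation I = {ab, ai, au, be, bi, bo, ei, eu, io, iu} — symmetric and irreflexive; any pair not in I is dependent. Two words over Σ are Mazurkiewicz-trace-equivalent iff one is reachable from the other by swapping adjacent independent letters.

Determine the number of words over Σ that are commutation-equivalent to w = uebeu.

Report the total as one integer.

10

0(u) covers ∅
1(e) covers ∅
2(b) covers 0:u
3(e) covers 1:e
4(u) covers 2:b
floor of heap: 0:u, 1:e
completions by unplaced set U, small U first (add the entries for U minus each lowest piece of U):
  |U|=1: {3}:1  {4}:1
  |U|=2: {1,3}:1  {2,4}:1  {3,4}:2
  |U|=3: {0,2,4}:1  {1,3,4}:3  {2,3,4}:3
  start at 0(u): 6
  start at 1(e): 4
sum over floor = 10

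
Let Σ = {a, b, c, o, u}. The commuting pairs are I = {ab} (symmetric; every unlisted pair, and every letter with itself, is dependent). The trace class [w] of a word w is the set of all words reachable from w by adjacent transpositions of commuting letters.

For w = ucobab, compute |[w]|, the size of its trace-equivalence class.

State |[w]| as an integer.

3

piece 0:u — minimal
piece 1:c rests on {0:u}
piece 2:o rests on {1:c}
piece 3:b rests on {2:o}
piece 4:a rests on {2:o}
piece 5:b rests on {3:b}
minimal pieces: {0:u}
ways to finish when only these pieces remain (= sum over removing one remaining piece with nothing left below it):
  1 left: {4}→1  {5}→1
  2 left: {3,5}→1  {4,5}→2
  3 left: {3,4,5}→3
  4 left: {2,3,4,5}→3
  placing 0:u first → 3 extensions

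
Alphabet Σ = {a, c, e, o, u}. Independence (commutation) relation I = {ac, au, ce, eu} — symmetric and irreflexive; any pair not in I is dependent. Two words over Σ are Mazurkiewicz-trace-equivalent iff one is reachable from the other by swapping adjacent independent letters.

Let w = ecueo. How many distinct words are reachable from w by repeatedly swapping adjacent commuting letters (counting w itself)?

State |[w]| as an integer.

6

#0=e has no predecessor
#1=c has no predecessor
#2=u depends on [1:c]
#3=e depends on [0:e]
#4=o depends on [2:u, 3:e]
sources: [0:e, 1:c]
N(rest) = Σ N(rest − s) over sources s of rest; N(one piece) = 1:
  size 1 → [4]=1
  size 2 → [2,4]=1  [3,4]=1
  size 3 → [0,3,4]=1  [1,2,4]=1  [2,3,4]=2
  first=0(e) contributes 3
  first=1(c) contributes 3
|[w]| = 6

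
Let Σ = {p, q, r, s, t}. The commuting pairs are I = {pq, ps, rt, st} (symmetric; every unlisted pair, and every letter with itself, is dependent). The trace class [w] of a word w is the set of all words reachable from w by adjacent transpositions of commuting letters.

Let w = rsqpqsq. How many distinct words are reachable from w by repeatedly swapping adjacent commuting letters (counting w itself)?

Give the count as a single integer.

6

0(r) covers ∅
1(s) covers 0:r
2(q) covers 1:s
3(p) covers 0:r
4(q) covers 2:q
5(s) covers 4:q
6(q) covers 5:s
floor of heap: 0:r
completions by unplaced set U, small U first (add the entries for U minus each lowest piece of U):
  |U|=1: {3}:1  {6}:1
  |U|=2: {3,6}:2  {5,6}:1
  |U|=3: {3,5,6}:3  {4,5,6}:1
  |U|=4: {2,4,5,6}:1  {3,4,5,6}:4
  |U|=5: {1,2,4,5,6}:1  {2,3,4,5,6}:5
  start at 0(r): 6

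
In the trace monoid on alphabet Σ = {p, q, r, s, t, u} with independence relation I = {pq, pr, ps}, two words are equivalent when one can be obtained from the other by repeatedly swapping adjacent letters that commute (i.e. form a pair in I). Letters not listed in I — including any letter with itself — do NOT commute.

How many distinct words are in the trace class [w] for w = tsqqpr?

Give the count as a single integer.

#0=t has no predecessor
#1=s depends on [0:t]
#2=q depends on [1:s]
#3=q depends on [2:q]
#4=p depends on [0:t]
#5=r depends on [3:q]
sources: [0:t]
N(rest) = Σ N(rest − s) over sources s of rest; N(one piece) = 1:
  size 1 → [4]=1  [5]=1
  size 2 → [3,5]=1  [4,5]=2
  size 3 → [2,3,5]=1  [3,4,5]=3
  size 4 → [1,2,3,5]=1  [2,3,4,5]=4
  first=0(t) contributes 5

5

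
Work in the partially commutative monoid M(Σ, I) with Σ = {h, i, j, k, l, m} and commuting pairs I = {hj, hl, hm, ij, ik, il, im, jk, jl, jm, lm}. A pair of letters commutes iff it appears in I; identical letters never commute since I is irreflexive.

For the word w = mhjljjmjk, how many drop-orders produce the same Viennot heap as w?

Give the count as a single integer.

piece 0:m — minimal
piece 1:h — minimal
piece 2:j — minimal
piece 3:l — minimal
piece 4:j rests on {2:j}
piece 5:j rests on {4:j}
piece 6:m rests on {0:m}
piece 7:j rests on {5:j}
piece 8:k rests on {1:h, 3:l, 6:m}
minimal pieces: {0:m, 1:h, 2:j, 3:l}
ways to finish when only these pieces remain (= sum over removing one remaining piece with nothing left below it):
  1 left: {7}→1  {8}→1
  2 left: {1,8}→1  {3,8}→1  {5,7}→1  {6,8}→1  {7,8}→2
  3 left: {0,6,8}→1  {1,3,8}→2  {1,6,8}→2  {1,7,8}→3  {3,6,8}→2  {3,7,8}→3  {4,5,7}→1  {5,7,8}→3  {6,7,8}→3
  4 left: {0,1,6,8}→3  {0,3,6,8}→3  {0,6,7,8}→4  {1,3,6,8}→6  {1,3,7,8}→8  {1,5,7,8}→6  {1,6,7,8}→8  {2,4,5,7}→1  {3,5,7,8}→6  {3,6,7,8}→8  {4,5,7,8}→4  {5,6,7,8}→6
  5 left: {0,1,3,6,8}→12  {0,1,6,7,8}→15  {0,3,6,7,8}→15  {0,5,6,7,8}→10  {1,3,5,7,8}→20  {1,3,6,7,8}→30  {1,4,5,7,8}→10  {1,5,6,7,8}→20  {2,4,5,7,8}→5  {3,4,5,7,8}→10  {3,5,6,7,8}→20  {4,5,6,7,8}→10
  6 left: {0,1,3,6,7,8}→72  {0,1,5,6,7,8}→45  {0,3,5,6,7,8}→45  {0,4,5,6,7,8}→20  {1,2,4,5,7,8}→15  {1,3,4,5,7,8}→40  {1,3,5,6,7,8}→90  {1,4,5,6,7,8}→40  {2,3,4,5,7,8}→15  {2,4,5,6,7,8}→15  {3,4,5,6,7,8}→40
  7 left: {0,1,3,5,6,7,8}→252  {0,1,4,5,6,7,8}→105  {0,2,4,5,6,7,8}→35  {0,3,4,5,6,7,8}→105  {1,2,3,4,5,7,8}→70  {1,2,4,5,6,7,8}→70  {1,3,4,5,6,7,8}→210  {2,3,4,5,6,7,8}→70
  placing 0:m first → 420 extensions
  placing 1:h first → 210 extensions
  placing 2:j first → 672 extensions
  placing 3:l first → 210 extensions
total linear extensions = 1512

1512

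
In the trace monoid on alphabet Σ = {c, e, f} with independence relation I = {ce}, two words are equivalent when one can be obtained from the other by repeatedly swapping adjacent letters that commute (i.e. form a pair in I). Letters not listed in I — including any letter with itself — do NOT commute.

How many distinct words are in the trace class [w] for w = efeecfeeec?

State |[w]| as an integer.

12

piece 0:e — minimal
piece 1:f rests on {0:e}
piece 2:e rests on {1:f}
piece 3:e rests on {2:e}
piece 4:c rests on {1:f}
piece 5:f rests on {3:e, 4:c}
piece 6:e rests on {5:f}
piece 7:e rests on {6:e}
piece 8:e rests on {7:e}
piece 9:c rests on {5:f}
minimal pieces: {0:e}
ways to finish when only these pieces remain (= sum over removing one remaining piece with nothing left below it):
  1 left: {8}→1  {9}→1
  2 left: {7,8}→1  {8,9}→2
  3 left: {6,7,8}→1  {7,8,9}→3
  4 left: {6,7,8,9}→4
  5 left: {5,6,7,8,9}→4
  6 left: {3,5,6,7,8,9}→4  {4,5,6,7,8,9}→4
  7 left: {2,3,5,6,7,8,9}→4  {3,4,5,6,7,8,9}→8
  8 left: {2,3,4,5,6,7,8,9}→12
  placing 0:e first → 12 extensions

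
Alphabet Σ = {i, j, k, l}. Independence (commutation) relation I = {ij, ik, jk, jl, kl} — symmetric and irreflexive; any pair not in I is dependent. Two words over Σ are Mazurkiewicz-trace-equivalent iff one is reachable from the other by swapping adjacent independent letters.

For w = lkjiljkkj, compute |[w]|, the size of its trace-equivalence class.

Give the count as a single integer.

#0=l has no predecessor
#1=k has no predecessor
#2=j has no predecessor
#3=i depends on [0:l]
#4=l depends on [3:i]
#5=j depends on [2:j]
#6=k depends on [1:k]
#7=k depends on [6:k]
#8=j depends on [5:j]
sources: [0:l, 1:k, 2:j]
N(rest) = Σ N(rest − s) over sources s of rest; N(one piece) = 1:
  size 1 → [4]=1  [7]=1  [8]=1
  size 2 → [3,4]=1  [4,7]=2  [4,8]=2  [5,8]=1  [6,7]=1  [7,8]=2
  size 3 → [0,3,4]=1  [1,6,7]=1  [2,5,8]=1  [3,4,7]=3  [3,4,8]=3  [4,5,8]=3  [4,6,7]=3  [4,7,8]=6  [5,7,8]=3  [6,7,8]=3
  size 4 → [0,3,4,7]=4  [0,3,4,8]=4  [1,4,6,7]=4  [1,6,7,8]=4  [2,4,5,8]=4  [2,5,7,8]=4  [3,4,5,8]=6  [3,4,6,7]=6  [3,4,7,8]=12  [4,5,7,8]=12  [4,6,7,8]=12  [5,6,7,8]=6
  size 5 → [0,3,4,5,8]=10  [0,3,4,6,7]=10  [0,3,4,7,8]=20  [1,3,4,6,7]=10  [1,4,6,7,8]=20  [1,5,6,7,8]=10  [2,3,4,5,8]=10  [2,4,5,7,8]=20  [2,5,6,7,8]=10  [3,4,5,7,8]=30  [3,4,6,7,8]=30  [4,5,6,7,8]=30
  size 6 → [0,1,3,4,6,7]=20  [0,2,3,4,5,8]=20  [0,3,4,5,7,8]=60  [0,3,4,6,7,8]=60  [1,2,5,6,7,8]=20  [1,3,4,6,7,8]=60  [1,4,5,6,7,8]=60  [2,3,4,5,7,8]=60  [2,4,5,6,7,8]=60  [3,4,5,6,7,8]=90
  size 7 → [0,1,3,4,6,7,8]=140  [0,2,3,4,5,7,8]=140  [0,3,4,5,6,7,8]=210  [1,2,4,5,6,7,8]=140  [1,3,4,5,6,7,8]=210  [2,3,4,5,6,7,8]=210
  first=0(l) contributes 560
  first=1(k) contributes 560
  first=2(j) contributes 560
|[w]| = 1680

1680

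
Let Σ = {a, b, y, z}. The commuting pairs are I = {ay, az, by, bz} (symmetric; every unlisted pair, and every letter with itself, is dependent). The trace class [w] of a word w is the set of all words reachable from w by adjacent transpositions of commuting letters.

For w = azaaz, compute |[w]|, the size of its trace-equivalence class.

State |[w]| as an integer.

10

piece 0:a — minimal
piece 1:z — minimal
piece 2:a rests on {0:a}
piece 3:a rests on {2:a}
piece 4:z rests on {1:z}
minimal pieces: {0:a, 1:z}
ways to finish when only these pieces remain (= sum over removing one remaining piece with nothing left below it):
  1 left: {3}→1  {4}→1
  2 left: {1,4}→1  {2,3}→1  {3,4}→2
  3 left: {0,2,3}→1  {1,3,4}→3  {2,3,4}→3
  placing 0:a first → 6 extensions
  placing 1:z first → 4 extensions
total linear extensions = 10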